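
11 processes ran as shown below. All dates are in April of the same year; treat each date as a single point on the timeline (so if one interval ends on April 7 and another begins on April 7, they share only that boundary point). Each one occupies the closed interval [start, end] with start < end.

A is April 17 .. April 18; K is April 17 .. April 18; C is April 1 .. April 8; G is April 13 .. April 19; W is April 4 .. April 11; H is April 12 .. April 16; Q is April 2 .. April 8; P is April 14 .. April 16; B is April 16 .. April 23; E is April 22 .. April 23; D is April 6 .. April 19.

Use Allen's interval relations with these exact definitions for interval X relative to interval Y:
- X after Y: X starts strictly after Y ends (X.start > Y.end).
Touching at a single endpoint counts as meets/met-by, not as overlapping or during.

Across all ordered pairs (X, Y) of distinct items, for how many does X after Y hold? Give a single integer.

31

Checking all 110 ordered pairs for relation 'after'; matching pairs in alphabetical order:
(A, C): A after C ✓
(A, H): A after H ✓
(A, P): A after P ✓
(A, Q): A after Q ✓
(A, W): A after W ✓
(B, C): B after C ✓
(B, Q): B after Q ✓
(B, W): B after W ✓
(E, A): E after A ✓
(E, C): E after C ✓
(E, D): E after D ✓
(E, G): E after G ✓
(E, H): E after H ✓
(E, K): E after K ✓
(E, P): E after P ✓
(E, Q): E after Q ✓
(E, W): E after W ✓
(G, C): G after C ✓
(G, Q): G after Q ✓
(G, W): G after W ✓
(H, C): H after C ✓
(H, Q): H after Q ✓
(H, W): H after W ✓
(K, C): K after C ✓
... plus 7 further pairs not listed.
Count: 31.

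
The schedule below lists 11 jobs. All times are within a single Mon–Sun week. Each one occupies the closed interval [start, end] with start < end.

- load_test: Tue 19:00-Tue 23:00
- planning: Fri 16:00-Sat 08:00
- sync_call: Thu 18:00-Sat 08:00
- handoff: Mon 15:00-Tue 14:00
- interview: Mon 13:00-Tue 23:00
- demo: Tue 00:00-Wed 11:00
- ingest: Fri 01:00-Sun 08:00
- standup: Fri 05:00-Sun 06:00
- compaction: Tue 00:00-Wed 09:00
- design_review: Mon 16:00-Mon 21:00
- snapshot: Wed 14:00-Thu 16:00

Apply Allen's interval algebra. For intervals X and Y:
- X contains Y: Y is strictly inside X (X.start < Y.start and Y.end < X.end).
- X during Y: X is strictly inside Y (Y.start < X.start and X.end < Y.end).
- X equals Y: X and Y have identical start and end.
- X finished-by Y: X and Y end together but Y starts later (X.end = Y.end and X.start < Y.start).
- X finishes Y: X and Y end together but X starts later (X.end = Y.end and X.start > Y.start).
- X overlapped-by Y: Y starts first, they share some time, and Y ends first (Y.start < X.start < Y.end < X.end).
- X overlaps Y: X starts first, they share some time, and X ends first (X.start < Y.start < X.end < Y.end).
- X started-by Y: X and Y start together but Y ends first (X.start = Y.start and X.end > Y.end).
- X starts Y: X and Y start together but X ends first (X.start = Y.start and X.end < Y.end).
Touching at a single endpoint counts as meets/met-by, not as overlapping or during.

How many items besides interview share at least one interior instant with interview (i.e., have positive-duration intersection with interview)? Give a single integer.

5

Target interview = [Mon 13:00, Tue 23:00].
compaction [Tue 00:00, Wed 09:00] → overlapped-by → counts.
demo [Tue 00:00, Wed 11:00] → overlapped-by → counts.
design_review [Mon 16:00, Mon 21:00] → during → counts.
handoff [Mon 15:00, Tue 14:00] → during → counts.
ingest [Fri 01:00, Sun 08:00] → after → no.
load_test [Tue 19:00, Tue 23:00] → finishes → counts.
planning [Fri 16:00, Sat 08:00] → after → no.
snapshot [Wed 14:00, Thu 16:00] → after → no.
standup [Fri 05:00, Sun 06:00] → after → no.
sync_call [Thu 18:00, Sat 08:00] → after → no.
Total: 5.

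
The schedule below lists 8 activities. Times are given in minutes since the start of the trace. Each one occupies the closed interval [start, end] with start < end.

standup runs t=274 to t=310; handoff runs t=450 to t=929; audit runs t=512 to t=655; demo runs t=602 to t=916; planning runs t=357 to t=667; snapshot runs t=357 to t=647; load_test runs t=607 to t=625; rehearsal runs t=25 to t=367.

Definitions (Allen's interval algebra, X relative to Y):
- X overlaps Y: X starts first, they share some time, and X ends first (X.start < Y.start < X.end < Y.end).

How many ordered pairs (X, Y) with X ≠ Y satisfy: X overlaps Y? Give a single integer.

Checking all 56 ordered pairs for relation 'overlaps'; matching pairs in alphabetical order:
(audit, demo): audit overlaps demo ✓
(planning, demo): planning overlaps demo ✓
(planning, handoff): planning overlaps handoff ✓
(rehearsal, planning): rehearsal overlaps planning ✓
(rehearsal, snapshot): rehearsal overlaps snapshot ✓
(snapshot, audit): snapshot overlaps audit ✓
(snapshot, demo): snapshot overlaps demo ✓
(snapshot, handoff): snapshot overlaps handoff ✓
Count: 8.

8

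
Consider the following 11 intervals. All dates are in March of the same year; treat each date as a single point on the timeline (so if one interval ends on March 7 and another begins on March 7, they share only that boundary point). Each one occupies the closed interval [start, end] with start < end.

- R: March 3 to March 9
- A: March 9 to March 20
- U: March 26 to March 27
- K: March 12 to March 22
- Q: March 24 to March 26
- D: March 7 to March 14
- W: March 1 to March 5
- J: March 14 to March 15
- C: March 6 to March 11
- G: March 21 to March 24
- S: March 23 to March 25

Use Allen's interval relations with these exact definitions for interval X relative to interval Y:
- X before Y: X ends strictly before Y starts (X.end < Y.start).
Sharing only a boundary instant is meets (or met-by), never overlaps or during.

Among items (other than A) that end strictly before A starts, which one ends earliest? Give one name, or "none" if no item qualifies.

Target A = [March 9, March 20].
C [March 6, March 11] → overlaps → excluded.
D [March 7, March 14] → overlaps → excluded.
G [March 21, March 24] → after → excluded.
J [March 14, March 15] → during → excluded.
K [March 12, March 22] → overlapped-by → excluded.
Q [March 24, March 26] → after → excluded.
R [March 3, March 9] → meets → excluded.
S [March 23, March 25] → after → excluded.
U [March 26, March 27] → after → excluded.
W [March 1, March 5] → before → candidate.
Among candidates, earliest end is March 5 → W.

W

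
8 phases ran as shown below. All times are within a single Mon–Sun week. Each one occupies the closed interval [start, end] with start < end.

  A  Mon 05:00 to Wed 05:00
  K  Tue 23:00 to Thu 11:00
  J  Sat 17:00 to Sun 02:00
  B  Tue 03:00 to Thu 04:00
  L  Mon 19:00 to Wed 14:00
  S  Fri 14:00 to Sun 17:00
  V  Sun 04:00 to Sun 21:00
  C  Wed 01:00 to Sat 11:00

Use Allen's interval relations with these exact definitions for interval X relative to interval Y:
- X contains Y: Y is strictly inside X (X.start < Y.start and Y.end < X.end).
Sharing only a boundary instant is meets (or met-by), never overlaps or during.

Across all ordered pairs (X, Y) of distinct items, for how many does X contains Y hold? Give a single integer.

Checking all 56 ordered pairs for relation 'contains'; matching pairs in alphabetical order:
(S, J): S contains J ✓
Count: 1.

1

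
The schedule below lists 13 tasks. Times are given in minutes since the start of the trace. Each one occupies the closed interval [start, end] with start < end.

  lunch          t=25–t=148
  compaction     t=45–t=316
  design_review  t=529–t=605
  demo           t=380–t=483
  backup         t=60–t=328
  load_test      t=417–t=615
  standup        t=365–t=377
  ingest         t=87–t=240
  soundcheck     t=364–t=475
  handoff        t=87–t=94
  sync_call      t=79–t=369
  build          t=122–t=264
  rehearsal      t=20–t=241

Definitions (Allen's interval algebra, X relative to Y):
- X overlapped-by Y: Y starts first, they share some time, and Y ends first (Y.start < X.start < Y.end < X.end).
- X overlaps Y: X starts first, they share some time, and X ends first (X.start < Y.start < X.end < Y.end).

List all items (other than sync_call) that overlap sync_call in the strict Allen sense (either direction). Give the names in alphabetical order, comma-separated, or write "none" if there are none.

Target sync_call = [t=79, t=369].
backup [t=60, t=328] → overlaps → yes.
build [t=122, t=264] → during → no.
compaction [t=45, t=316] → overlaps → yes.
demo [t=380, t=483] → after → no.
design_review [t=529, t=605] → after → no.
handoff [t=87, t=94] → during → no.
ingest [t=87, t=240] → during → no.
load_test [t=417, t=615] → after → no.
lunch [t=25, t=148] → overlaps → yes.
rehearsal [t=20, t=241] → overlaps → yes.
soundcheck [t=364, t=475] → overlapped-by → yes.
standup [t=365, t=377] → overlapped-by → yes.
Result: backup, compaction, lunch, rehearsal, soundcheck, standup.

backup, compaction, lunch, rehearsal, soundcheck, standup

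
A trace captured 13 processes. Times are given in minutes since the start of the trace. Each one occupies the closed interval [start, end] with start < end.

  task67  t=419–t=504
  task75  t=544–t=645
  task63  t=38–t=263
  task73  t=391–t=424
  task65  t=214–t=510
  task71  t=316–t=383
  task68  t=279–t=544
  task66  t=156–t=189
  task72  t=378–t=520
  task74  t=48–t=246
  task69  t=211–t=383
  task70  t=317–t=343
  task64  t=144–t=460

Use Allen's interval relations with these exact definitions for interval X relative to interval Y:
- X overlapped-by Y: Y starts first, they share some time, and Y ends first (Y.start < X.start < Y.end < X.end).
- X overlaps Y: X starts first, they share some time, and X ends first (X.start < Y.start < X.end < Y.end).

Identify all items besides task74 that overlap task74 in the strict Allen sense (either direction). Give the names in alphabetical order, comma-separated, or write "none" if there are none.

task64, task65, task69

Target task74 = [t=48, t=246].
task63 [t=38, t=263] → contains → no.
task64 [t=144, t=460] → overlapped-by → yes.
task65 [t=214, t=510] → overlapped-by → yes.
task66 [t=156, t=189] → during → no.
task67 [t=419, t=504] → after → no.
task68 [t=279, t=544] → after → no.
task69 [t=211, t=383] → overlapped-by → yes.
task70 [t=317, t=343] → after → no.
task71 [t=316, t=383] → after → no.
task72 [t=378, t=520] → after → no.
task73 [t=391, t=424] → after → no.
task75 [t=544, t=645] → after → no.
Result: task64, task65, task69.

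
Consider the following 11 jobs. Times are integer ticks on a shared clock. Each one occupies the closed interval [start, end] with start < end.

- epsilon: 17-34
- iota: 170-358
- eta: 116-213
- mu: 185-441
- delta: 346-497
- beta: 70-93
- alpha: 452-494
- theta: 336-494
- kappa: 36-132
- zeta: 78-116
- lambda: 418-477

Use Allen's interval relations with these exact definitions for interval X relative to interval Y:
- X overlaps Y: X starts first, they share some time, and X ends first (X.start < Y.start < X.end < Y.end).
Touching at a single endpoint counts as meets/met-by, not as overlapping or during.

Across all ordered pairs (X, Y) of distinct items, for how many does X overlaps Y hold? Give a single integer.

12

Checking all 110 ordered pairs for relation 'overlaps'; matching pairs in alphabetical order:
(beta, zeta): beta overlaps zeta ✓
(eta, iota): eta overlaps iota ✓
(eta, mu): eta overlaps mu ✓
(iota, delta): iota overlaps delta ✓
(iota, mu): iota overlaps mu ✓
(iota, theta): iota overlaps theta ✓
(kappa, eta): kappa overlaps eta ✓
(lambda, alpha): lambda overlaps alpha ✓
(mu, delta): mu overlaps delta ✓
(mu, lambda): mu overlaps lambda ✓
(mu, theta): mu overlaps theta ✓
(theta, delta): theta overlaps delta ✓
Count: 12.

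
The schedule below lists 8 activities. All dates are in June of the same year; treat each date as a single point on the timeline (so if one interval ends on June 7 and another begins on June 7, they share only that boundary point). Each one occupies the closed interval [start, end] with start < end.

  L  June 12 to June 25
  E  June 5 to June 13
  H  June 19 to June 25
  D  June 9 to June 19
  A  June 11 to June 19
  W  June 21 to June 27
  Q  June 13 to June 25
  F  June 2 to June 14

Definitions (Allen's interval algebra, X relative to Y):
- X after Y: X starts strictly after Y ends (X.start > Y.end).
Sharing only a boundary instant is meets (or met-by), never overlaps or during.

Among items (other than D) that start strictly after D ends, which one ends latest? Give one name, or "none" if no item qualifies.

W

Target D = [June 9, June 19].
A [June 11, June 19] → finishes → excluded.
E [June 5, June 13] → overlaps → excluded.
F [June 2, June 14] → overlaps → excluded.
H [June 19, June 25] → met-by → excluded.
L [June 12, June 25] → overlapped-by → excluded.
Q [June 13, June 25] → overlapped-by → excluded.
W [June 21, June 27] → after → candidate.
Among candidates, latest end is June 27 → W.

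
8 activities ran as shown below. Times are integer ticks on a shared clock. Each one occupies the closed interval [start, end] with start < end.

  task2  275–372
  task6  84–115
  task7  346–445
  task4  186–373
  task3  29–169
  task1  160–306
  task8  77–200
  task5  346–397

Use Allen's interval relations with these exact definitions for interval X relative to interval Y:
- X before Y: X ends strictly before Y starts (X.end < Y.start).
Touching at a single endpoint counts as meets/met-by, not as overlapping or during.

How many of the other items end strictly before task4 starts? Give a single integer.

2

Target task4 = [186, 373].
task1 [160, 306] → overlaps → no.
task2 [275, 372] → during → no.
task3 [29, 169] → before → counts.
task5 [346, 397] → overlapped-by → no.
task6 [84, 115] → before → counts.
task7 [346, 445] → overlapped-by → no.
task8 [77, 200] → overlaps → no.
Total: 2.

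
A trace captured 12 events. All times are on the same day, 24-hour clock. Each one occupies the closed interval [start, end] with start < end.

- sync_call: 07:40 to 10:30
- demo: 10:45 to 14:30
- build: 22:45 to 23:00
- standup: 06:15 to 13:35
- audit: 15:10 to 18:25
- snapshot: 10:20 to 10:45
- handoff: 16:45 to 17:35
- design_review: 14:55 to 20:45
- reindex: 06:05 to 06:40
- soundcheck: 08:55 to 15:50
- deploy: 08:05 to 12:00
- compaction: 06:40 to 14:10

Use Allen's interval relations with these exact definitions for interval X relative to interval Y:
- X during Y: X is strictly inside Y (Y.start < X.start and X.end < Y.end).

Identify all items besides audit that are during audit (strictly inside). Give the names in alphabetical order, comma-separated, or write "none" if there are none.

handoff

Target audit = [15:10, 18:25].
build [22:45, 23:00] → after → no.
compaction [06:40, 14:10] → before → no.
demo [10:45, 14:30] → before → no.
deploy [08:05, 12:00] → before → no.
design_review [14:55, 20:45] → contains → no.
handoff [16:45, 17:35] → during → yes.
reindex [06:05, 06:40] → before → no.
snapshot [10:20, 10:45] → before → no.
soundcheck [08:55, 15:50] → overlaps → no.
standup [06:15, 13:35] → before → no.
sync_call [07:40, 10:30] → before → no.
Result: handoff.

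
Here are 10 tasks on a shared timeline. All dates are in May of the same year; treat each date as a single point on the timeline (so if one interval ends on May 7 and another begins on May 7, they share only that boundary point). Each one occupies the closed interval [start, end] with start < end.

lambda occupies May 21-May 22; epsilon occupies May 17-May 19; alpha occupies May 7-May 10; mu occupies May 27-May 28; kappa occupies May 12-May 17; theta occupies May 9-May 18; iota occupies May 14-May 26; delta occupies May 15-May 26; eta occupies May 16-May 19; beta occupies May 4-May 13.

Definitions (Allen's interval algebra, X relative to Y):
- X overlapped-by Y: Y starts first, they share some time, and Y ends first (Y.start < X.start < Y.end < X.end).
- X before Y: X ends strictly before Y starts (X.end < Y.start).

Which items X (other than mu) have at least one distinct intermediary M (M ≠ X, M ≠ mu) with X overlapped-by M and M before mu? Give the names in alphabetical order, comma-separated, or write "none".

delta, epsilon, eta, iota, kappa, theta

Target mu = [May 27, May 28].
Intermediaries M with M before mu: alpha, beta, delta, epsilon, eta, iota, kappa, lambda, theta.
Via alpha — items with X overlapped-by alpha: theta.
Via beta — items with X overlapped-by beta: kappa, theta.
Via delta — items with X overlapped-by delta: none.
Via epsilon — items with X overlapped-by epsilon: none.
Via eta — items with X overlapped-by eta: none.
Via iota — items with X overlapped-by iota: none.
Via kappa — items with X overlapped-by kappa: delta, eta, iota.
Via lambda — items with X overlapped-by lambda: none.
Via theta — items with X overlapped-by theta: delta, epsilon, eta, iota.
Union: delta, epsilon, eta, iota, kappa, theta.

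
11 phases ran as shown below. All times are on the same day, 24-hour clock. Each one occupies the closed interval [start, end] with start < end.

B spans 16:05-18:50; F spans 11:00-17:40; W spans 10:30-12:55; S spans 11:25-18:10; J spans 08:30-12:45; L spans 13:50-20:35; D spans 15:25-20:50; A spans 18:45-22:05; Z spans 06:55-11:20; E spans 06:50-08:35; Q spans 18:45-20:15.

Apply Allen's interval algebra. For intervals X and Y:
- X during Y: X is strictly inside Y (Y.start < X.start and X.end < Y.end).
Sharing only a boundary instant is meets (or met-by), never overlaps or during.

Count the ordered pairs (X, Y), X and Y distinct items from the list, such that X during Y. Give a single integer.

4

Checking all 110 ordered pairs for relation 'during'; matching pairs in alphabetical order:
(B, D): B during D ✓
(B, L): B during L ✓
(Q, D): Q during D ✓
(Q, L): Q during L ✓
Count: 4.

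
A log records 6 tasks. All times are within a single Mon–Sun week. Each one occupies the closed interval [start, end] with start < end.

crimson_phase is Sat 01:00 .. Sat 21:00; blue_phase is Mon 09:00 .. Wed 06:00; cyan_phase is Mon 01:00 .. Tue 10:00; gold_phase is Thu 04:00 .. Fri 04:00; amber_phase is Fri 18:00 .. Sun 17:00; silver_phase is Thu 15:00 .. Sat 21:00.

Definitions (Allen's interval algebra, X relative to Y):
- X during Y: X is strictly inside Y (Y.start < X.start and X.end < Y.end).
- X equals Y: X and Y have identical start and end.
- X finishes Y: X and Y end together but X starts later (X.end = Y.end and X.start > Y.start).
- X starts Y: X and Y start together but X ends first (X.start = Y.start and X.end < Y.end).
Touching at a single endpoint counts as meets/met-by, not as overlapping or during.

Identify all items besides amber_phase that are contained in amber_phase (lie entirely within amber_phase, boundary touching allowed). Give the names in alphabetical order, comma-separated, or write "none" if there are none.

Target amber_phase = [Fri 18:00, Sun 17:00].
blue_phase [Mon 09:00, Wed 06:00] → before → no.
crimson_phase [Sat 01:00, Sat 21:00] → during → yes.
cyan_phase [Mon 01:00, Tue 10:00] → before → no.
gold_phase [Thu 04:00, Fri 04:00] → before → no.
silver_phase [Thu 15:00, Sat 21:00] → overlaps → no.
Result: crimson_phase.

crimson_phase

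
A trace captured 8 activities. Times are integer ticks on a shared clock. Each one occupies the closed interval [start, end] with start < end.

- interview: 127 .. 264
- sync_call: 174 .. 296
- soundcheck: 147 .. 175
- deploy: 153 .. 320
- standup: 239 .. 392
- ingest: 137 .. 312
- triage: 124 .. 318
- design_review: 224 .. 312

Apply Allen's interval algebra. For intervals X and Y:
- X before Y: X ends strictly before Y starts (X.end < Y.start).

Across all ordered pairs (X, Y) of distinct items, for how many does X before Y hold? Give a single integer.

2

Checking all 56 ordered pairs for relation 'before'; matching pairs in alphabetical order:
(soundcheck, design_review): soundcheck before design_review ✓
(soundcheck, standup): soundcheck before standup ✓
Count: 2.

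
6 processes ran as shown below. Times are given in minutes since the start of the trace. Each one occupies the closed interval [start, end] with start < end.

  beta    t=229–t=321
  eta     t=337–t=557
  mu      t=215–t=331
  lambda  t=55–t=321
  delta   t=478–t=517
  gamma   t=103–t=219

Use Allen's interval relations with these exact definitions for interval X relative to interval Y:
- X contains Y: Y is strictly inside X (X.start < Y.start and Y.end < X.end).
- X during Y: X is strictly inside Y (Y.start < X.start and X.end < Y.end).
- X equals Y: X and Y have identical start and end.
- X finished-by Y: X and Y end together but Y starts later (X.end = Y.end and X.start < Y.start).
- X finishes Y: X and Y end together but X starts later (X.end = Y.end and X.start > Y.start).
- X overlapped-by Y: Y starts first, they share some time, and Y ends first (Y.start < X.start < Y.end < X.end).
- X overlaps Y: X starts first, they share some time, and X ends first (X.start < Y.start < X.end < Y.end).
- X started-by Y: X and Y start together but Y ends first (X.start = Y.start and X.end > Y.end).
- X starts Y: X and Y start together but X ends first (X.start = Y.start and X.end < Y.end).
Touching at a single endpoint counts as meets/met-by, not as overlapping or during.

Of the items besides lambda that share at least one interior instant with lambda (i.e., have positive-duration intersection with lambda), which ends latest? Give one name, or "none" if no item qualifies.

mu

Target lambda = [t=55, t=321].
beta [t=229, t=321] → finishes → candidate.
delta [t=478, t=517] → after → excluded.
eta [t=337, t=557] → after → excluded.
gamma [t=103, t=219] → during → candidate.
mu [t=215, t=331] → overlapped-by → candidate.
Among candidates, latest end is t=331 → mu.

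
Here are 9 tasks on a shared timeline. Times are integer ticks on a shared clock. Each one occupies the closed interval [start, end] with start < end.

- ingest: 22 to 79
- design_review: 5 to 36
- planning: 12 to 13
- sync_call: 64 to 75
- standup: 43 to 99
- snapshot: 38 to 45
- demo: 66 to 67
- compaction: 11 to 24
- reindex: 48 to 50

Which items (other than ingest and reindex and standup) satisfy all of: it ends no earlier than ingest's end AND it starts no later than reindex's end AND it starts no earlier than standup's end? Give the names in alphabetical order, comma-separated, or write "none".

Conditions: its end is no earlier than ingest's end (X.end >= 79) AND its start is no later than reindex's end (X.start <= 50) AND its start is no earlier than standup's end (X.start >= 99).
compaction: end 24 >= 79? ✗; start 11 <= 50? ✓; start 11 >= 99? ✗ → no.
demo: end 67 >= 79? ✗; start 66 <= 50? ✗; start 66 >= 99? ✗ → no.
design_review: end 36 >= 79? ✗; start 5 <= 50? ✓; start 5 >= 99? ✗ → no.
planning: end 13 >= 79? ✗; start 12 <= 50? ✓; start 12 >= 99? ✗ → no.
snapshot: end 45 >= 79? ✗; start 38 <= 50? ✓; start 38 >= 99? ✗ → no.
sync_call: end 75 >= 79? ✗; start 64 <= 50? ✗; start 64 >= 99? ✗ → no.
Result: none.

none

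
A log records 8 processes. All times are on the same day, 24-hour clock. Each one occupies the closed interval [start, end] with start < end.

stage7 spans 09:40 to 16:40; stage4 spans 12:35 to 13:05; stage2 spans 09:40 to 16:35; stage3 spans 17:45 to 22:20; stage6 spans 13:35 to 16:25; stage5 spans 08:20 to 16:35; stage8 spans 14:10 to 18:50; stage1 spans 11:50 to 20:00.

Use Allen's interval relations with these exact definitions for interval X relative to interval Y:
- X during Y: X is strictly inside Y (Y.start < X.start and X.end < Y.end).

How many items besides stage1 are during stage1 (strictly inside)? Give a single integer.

Target stage1 = [11:50, 20:00].
stage2 [09:40, 16:35] → overlaps → no.
stage3 [17:45, 22:20] → overlapped-by → no.
stage4 [12:35, 13:05] → during → counts.
stage5 [08:20, 16:35] → overlaps → no.
stage6 [13:35, 16:25] → during → counts.
stage7 [09:40, 16:40] → overlaps → no.
stage8 [14:10, 18:50] → during → counts.
Total: 3.

3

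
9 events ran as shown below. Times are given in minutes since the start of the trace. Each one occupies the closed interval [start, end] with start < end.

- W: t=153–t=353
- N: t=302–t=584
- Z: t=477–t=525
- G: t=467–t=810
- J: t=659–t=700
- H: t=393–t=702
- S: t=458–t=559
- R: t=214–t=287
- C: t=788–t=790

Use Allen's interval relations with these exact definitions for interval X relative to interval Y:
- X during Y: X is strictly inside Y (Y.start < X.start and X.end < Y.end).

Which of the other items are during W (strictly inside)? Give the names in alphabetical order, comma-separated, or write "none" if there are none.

R

Target W = [t=153, t=353].
C [t=788, t=790] → after → no.
G [t=467, t=810] → after → no.
H [t=393, t=702] → after → no.
J [t=659, t=700] → after → no.
N [t=302, t=584] → overlapped-by → no.
R [t=214, t=287] → during → yes.
S [t=458, t=559] → after → no.
Z [t=477, t=525] → after → no.
Result: R.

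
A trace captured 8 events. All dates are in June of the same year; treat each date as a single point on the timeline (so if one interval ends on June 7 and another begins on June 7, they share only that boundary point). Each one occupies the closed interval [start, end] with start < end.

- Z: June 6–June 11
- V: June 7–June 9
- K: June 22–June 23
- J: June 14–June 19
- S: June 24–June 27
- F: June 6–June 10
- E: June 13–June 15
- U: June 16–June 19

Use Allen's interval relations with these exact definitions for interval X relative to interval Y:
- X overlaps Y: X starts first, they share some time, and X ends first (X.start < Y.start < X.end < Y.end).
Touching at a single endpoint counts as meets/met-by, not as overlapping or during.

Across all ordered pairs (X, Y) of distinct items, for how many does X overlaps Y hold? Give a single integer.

1

Checking all 56 ordered pairs for relation 'overlaps'; matching pairs in alphabetical order:
(E, J): E overlaps J ✓
Count: 1.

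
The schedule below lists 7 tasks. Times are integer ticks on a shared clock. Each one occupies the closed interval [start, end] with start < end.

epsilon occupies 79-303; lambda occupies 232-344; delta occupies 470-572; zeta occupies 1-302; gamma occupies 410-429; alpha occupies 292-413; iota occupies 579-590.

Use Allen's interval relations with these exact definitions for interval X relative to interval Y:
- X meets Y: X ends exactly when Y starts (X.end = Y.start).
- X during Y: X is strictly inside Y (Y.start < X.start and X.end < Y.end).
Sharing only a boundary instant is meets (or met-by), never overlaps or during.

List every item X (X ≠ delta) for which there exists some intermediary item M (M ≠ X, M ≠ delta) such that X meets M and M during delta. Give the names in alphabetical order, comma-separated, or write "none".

Target delta = [470, 572].
Intermediaries M with M during delta: none.
Union: none.

none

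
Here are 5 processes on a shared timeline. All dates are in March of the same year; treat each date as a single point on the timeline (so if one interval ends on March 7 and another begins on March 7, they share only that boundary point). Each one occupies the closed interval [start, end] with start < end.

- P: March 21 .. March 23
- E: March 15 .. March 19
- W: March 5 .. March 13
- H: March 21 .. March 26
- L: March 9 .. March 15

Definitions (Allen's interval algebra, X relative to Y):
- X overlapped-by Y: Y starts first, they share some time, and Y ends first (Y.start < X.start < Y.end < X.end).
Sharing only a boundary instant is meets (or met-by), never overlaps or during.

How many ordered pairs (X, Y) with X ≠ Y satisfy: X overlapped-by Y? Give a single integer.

Checking all 20 ordered pairs for relation 'overlapped-by'; matching pairs in alphabetical order:
(L, W): L overlapped-by W ✓
Count: 1.

1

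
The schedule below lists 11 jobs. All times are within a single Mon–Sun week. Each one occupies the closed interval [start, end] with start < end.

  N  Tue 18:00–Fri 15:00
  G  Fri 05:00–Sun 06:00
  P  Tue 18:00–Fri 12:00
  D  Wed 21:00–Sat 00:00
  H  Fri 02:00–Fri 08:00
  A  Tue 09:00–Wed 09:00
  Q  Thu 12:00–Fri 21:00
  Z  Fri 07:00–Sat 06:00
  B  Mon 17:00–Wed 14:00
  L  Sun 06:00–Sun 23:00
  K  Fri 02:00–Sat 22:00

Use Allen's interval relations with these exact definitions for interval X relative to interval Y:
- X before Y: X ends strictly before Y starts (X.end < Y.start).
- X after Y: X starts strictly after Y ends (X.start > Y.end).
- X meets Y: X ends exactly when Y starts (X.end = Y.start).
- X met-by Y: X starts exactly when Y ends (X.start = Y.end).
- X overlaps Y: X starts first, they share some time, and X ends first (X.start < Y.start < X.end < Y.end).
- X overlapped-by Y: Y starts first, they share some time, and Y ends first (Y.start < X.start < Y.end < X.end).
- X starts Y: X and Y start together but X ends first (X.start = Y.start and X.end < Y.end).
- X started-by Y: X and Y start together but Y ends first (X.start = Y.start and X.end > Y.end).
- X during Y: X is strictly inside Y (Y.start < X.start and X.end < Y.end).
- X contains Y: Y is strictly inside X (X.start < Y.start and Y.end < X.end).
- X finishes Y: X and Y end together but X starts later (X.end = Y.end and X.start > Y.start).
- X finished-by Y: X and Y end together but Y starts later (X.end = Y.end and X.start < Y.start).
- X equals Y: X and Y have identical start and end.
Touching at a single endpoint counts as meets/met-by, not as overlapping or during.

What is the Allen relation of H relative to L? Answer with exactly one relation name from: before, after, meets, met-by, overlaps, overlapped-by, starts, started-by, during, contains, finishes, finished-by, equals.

H = [Fri 02:00, Fri 08:00]; L = [Sun 06:00, Sun 23:00].
Compare endpoints: H.start < L.start, H.start < L.end, H.end < L.start, H.end < L.end.
That pattern is 'before'.

before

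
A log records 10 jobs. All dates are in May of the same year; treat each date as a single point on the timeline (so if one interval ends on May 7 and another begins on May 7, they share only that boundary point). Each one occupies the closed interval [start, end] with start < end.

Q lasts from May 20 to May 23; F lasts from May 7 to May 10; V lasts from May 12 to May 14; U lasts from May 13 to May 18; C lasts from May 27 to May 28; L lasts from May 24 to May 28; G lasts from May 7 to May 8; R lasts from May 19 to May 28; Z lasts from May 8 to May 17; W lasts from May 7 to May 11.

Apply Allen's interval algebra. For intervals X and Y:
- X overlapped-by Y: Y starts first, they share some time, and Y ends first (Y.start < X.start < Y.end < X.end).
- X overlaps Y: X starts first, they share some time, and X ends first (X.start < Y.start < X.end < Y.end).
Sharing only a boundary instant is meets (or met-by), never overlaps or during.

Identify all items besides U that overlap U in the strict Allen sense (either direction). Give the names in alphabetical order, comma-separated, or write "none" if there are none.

V, Z

Target U = [May 13, May 18].
C [May 27, May 28] → after → no.
F [May 7, May 10] → before → no.
G [May 7, May 8] → before → no.
L [May 24, May 28] → after → no.
Q [May 20, May 23] → after → no.
R [May 19, May 28] → after → no.
V [May 12, May 14] → overlaps → yes.
W [May 7, May 11] → before → no.
Z [May 8, May 17] → overlaps → yes.
Result: V, Z.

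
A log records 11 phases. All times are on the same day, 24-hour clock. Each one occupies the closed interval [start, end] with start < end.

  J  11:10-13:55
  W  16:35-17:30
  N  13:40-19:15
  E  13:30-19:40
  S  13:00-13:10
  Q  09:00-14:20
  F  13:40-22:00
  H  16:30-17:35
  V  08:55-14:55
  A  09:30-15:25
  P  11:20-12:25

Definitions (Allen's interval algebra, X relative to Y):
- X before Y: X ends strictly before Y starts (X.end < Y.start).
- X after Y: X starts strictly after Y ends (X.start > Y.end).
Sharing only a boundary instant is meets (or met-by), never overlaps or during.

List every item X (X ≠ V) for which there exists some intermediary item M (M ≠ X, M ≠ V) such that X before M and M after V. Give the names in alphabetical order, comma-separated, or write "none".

A, J, P, Q, S

Target V = [08:55, 14:55].
Intermediaries M with M after V: H, W.
Via H — items with X before H: A, J, P, Q, S.
Via W — items with X before W: A, J, P, Q, S.
Union: A, J, P, Q, S.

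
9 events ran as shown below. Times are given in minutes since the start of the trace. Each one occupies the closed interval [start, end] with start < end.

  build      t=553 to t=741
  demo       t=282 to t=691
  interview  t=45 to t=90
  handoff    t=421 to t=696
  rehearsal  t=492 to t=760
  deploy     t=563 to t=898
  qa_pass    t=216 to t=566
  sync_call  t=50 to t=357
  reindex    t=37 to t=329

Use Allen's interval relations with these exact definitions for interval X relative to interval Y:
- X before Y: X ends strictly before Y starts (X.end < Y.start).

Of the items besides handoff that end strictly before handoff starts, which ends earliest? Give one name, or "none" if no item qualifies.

interview

Target handoff = [t=421, t=696].
build [t=553, t=741] → overlapped-by → excluded.
demo [t=282, t=691] → overlaps → excluded.
deploy [t=563, t=898] → overlapped-by → excluded.
interview [t=45, t=90] → before → candidate.
qa_pass [t=216, t=566] → overlaps → excluded.
rehearsal [t=492, t=760] → overlapped-by → excluded.
reindex [t=37, t=329] → before → candidate.
sync_call [t=50, t=357] → before → candidate.
Among candidates, earliest end is t=90 → interview.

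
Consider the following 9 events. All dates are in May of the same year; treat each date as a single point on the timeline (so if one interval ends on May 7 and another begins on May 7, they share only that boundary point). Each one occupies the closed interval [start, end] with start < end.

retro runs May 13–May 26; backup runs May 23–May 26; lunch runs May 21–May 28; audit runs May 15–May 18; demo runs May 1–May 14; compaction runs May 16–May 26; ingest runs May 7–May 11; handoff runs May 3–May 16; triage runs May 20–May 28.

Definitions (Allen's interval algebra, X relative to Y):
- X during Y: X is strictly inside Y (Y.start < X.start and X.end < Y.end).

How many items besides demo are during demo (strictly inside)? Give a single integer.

1

Target demo = [May 1, May 14].
audit [May 15, May 18] → after → no.
backup [May 23, May 26] → after → no.
compaction [May 16, May 26] → after → no.
handoff [May 3, May 16] → overlapped-by → no.
ingest [May 7, May 11] → during → counts.
lunch [May 21, May 28] → after → no.
retro [May 13, May 26] → overlapped-by → no.
triage [May 20, May 28] → after → no.
Total: 1.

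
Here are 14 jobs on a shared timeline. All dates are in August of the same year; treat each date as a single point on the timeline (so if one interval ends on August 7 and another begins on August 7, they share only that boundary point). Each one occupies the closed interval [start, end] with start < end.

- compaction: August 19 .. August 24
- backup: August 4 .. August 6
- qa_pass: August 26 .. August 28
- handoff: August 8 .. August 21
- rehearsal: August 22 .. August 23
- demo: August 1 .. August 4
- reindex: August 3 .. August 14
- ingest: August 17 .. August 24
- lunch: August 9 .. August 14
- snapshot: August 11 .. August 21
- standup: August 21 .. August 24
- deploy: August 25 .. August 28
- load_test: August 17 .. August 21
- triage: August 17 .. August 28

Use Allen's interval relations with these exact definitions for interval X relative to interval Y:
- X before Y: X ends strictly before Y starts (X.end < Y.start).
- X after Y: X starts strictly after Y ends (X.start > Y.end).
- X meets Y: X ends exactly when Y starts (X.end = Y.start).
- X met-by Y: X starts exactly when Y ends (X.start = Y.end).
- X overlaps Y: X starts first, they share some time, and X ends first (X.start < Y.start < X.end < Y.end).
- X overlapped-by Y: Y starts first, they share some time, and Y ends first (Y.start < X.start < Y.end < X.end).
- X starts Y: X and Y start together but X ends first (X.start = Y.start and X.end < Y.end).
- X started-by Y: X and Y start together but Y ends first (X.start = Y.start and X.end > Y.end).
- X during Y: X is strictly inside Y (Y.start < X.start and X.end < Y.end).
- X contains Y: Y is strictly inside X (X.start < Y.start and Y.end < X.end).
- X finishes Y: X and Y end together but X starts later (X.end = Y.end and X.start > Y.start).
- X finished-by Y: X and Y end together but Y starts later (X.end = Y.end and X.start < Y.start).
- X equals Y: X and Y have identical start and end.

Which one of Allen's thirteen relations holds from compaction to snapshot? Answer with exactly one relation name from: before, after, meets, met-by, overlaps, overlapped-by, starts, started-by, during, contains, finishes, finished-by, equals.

compaction = [August 19, August 24]; snapshot = [August 11, August 21].
Compare endpoints: compaction.start > snapshot.start, compaction.start < snapshot.end, compaction.end > snapshot.start, compaction.end > snapshot.end.
That pattern is 'overlapped-by'.

overlapped-by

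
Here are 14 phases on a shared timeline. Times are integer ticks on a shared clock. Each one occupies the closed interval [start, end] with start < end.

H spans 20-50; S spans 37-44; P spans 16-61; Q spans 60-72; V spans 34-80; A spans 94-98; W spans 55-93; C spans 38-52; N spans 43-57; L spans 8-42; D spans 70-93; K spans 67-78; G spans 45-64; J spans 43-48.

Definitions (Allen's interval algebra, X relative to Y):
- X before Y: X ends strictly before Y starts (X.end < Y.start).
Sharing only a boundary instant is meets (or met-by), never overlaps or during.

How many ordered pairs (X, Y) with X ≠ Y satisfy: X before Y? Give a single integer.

Checking all 182 ordered pairs for relation 'before'; matching pairs in alphabetical order:
(C, A): C before A ✓
(C, D): C before D ✓
(C, K): C before K ✓
(C, Q): C before Q ✓
(C, W): C before W ✓
(D, A): D before A ✓
(G, A): G before A ✓
(G, D): G before D ✓
(G, K): G before K ✓
(H, A): H before A ✓
(H, D): H before D ✓
(H, K): H before K ✓
(H, Q): H before Q ✓
(H, W): H before W ✓
(J, A): J before A ✓
(J, D): J before D ✓
(J, K): J before K ✓
(J, Q): J before Q ✓
(J, W): J before W ✓
(K, A): K before A ✓
(L, A): L before A ✓
(L, D): L before D ✓
(L, G): L before G ✓
(L, J): L before J ✓
... plus 20 further pairs not listed.
Count: 44.

44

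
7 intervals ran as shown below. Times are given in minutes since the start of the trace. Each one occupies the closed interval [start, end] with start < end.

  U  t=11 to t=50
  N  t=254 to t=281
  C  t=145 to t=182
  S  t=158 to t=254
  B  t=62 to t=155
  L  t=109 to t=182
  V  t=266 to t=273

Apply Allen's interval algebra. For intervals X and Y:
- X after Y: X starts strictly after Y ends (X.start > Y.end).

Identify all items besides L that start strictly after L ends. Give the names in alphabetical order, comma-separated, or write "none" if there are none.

N, V

Target L = [t=109, t=182].
B [t=62, t=155] → overlaps → no.
C [t=145, t=182] → finishes → no.
N [t=254, t=281] → after → yes.
S [t=158, t=254] → overlapped-by → no.
U [t=11, t=50] → before → no.
V [t=266, t=273] → after → yes.
Result: N, V.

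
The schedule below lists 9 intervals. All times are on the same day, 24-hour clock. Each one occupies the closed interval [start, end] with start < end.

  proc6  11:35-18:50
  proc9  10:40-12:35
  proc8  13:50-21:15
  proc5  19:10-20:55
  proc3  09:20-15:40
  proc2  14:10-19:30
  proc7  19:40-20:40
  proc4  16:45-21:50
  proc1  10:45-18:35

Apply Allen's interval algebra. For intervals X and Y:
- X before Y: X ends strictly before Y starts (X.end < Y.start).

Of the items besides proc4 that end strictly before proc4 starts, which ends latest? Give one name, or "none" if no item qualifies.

Target proc4 = [16:45, 21:50].
proc1 [10:45, 18:35] → overlaps → excluded.
proc2 [14:10, 19:30] → overlaps → excluded.
proc3 [09:20, 15:40] → before → candidate.
proc5 [19:10, 20:55] → during → excluded.
proc6 [11:35, 18:50] → overlaps → excluded.
proc7 [19:40, 20:40] → during → excluded.
proc8 [13:50, 21:15] → overlaps → excluded.
proc9 [10:40, 12:35] → before → candidate.
Among candidates, latest end is 15:40 → proc3.

proc3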